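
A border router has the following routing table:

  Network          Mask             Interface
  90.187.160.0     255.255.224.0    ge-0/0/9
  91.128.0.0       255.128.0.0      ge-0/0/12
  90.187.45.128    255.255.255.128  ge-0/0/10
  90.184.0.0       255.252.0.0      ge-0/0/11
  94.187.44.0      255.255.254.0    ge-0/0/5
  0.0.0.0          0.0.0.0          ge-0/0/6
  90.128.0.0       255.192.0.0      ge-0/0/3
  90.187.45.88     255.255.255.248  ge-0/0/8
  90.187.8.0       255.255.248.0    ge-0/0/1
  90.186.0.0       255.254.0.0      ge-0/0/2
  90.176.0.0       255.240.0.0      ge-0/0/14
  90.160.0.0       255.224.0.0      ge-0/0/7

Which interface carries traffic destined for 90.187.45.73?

ge-0/0/2

Routes whose prefix contains 90.187.45.73:
  0.0.0.0/0 (default, matches everything) -> ge-0/0/6
  90.128.0.0/10 (90.128.0.0 - 90.191.255.255) -> ge-0/0/3
  90.160.0.0/11 (90.160.0.0 - 90.191.255.255) -> ge-0/0/7
  90.176.0.0/12 (90.176.0.0 - 90.191.255.255) -> ge-0/0/14
  90.184.0.0/14 (90.184.0.0 - 90.187.255.255) -> ge-0/0/11
  90.186.0.0/15 (90.186.0.0 - 90.187.255.255) -> ge-0/0/2
More-specific entries that do NOT match:
  90.187.45.88/29 (90.187.45.88 - 90.187.45.95) does not contain 90.187.45.73
  90.187.45.128/25 (90.187.45.128 - 90.187.45.255) does not contain 90.187.45.73
  94.187.44.0/23 (94.187.44.0 - 94.187.45.255) does not contain 90.187.45.73
  90.187.8.0/21 (90.187.8.0 - 90.187.15.255) does not contain 90.187.45.73
  90.187.160.0/19 (90.187.160.0 - 90.187.191.255) does not contain 90.187.45.73
Longest matching prefix is /15 -> interface ge-0/0/2.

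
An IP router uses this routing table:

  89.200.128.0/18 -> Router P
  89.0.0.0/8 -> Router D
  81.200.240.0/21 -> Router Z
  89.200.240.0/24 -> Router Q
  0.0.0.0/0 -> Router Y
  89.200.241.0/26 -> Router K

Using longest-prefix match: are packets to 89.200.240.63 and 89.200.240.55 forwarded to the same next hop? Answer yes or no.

89.200.240.63: longest match 89.200.240.0/24 -> Router Q
89.200.240.55: longest match 89.200.240.0/24 -> Router Q

yes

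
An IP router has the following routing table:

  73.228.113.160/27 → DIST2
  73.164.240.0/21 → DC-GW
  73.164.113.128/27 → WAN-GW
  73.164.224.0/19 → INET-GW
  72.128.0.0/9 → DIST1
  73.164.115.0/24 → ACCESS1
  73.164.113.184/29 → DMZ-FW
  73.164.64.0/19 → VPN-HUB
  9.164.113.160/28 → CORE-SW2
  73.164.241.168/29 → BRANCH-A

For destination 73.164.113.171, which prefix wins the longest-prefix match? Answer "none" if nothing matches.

73.164.113.171 is outside every listed prefix and there is no default route.

none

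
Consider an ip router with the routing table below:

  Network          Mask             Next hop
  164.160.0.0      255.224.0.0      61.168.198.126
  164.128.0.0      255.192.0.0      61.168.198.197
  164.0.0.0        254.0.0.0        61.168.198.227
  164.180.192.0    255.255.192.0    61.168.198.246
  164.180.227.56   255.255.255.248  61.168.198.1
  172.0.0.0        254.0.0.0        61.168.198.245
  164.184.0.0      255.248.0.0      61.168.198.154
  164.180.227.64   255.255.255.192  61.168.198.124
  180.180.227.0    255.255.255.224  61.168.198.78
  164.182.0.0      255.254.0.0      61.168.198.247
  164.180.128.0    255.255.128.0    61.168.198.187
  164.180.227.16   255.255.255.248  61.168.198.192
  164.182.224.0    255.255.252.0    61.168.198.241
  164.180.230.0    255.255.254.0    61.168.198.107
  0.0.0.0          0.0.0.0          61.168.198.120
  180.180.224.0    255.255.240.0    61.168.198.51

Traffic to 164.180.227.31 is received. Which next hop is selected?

61.168.198.246

Routes whose prefix contains 164.180.227.31:
  0.0.0.0/0 (default, matches everything) -> 61.168.198.120
  164.0.0.0/7 (164.0.0.0 - 165.255.255.255) -> 61.168.198.227
  164.128.0.0/10 (164.128.0.0 - 164.191.255.255) -> 61.168.198.197
  164.160.0.0/11 (164.160.0.0 - 164.191.255.255) -> 61.168.198.126
  164.180.128.0/17 (164.180.128.0 - 164.180.255.255) -> 61.168.198.187
  164.180.192.0/18 (164.180.192.0 - 164.180.255.255) -> 61.168.198.246
More-specific entries that do NOT match:
  164.180.227.56/29 (164.180.227.56 - 164.180.227.63) does not contain 164.180.227.31
  164.180.227.16/29 (164.180.227.16 - 164.180.227.23) does not contain 164.180.227.31
  180.180.227.0/27 (180.180.227.0 - 180.180.227.31) does not contain 164.180.227.31
  164.180.227.64/26 (164.180.227.64 - 164.180.227.127) does not contain 164.180.227.31
  164.180.230.0/23 (164.180.230.0 - 164.180.231.255) does not contain 164.180.227.31
  164.182.224.0/22 (164.182.224.0 - 164.182.227.255) does not contain 164.180.227.31
  180.180.224.0/20 (180.180.224.0 - 180.180.239.255) does not contain 164.180.227.31
Longest matching prefix is /18 -> next hop 61.168.198.246.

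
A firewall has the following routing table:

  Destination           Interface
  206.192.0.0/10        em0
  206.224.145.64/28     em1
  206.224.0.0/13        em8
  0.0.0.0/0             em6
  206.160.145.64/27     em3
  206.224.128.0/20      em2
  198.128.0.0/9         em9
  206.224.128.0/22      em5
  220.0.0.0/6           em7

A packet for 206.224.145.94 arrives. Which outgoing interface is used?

Routes whose prefix contains 206.224.145.94:
  0.0.0.0/0 (default, matches everything) -> em6
  206.192.0.0/10 (206.192.0.0 - 206.255.255.255) -> em0
  206.224.0.0/13 (206.224.0.0 - 206.231.255.255) -> em8
More-specific entries that do NOT match:
  206.224.145.64/28 (206.224.145.64 - 206.224.145.79) does not contain 206.224.145.94
  206.160.145.64/27 (206.160.145.64 - 206.160.145.95) does not contain 206.224.145.94
  206.224.128.0/22 (206.224.128.0 - 206.224.131.255) does not contain 206.224.145.94
  206.224.128.0/20 (206.224.128.0 - 206.224.143.255) does not contain 206.224.145.94
Longest matching prefix is /13 -> interface em8.

em8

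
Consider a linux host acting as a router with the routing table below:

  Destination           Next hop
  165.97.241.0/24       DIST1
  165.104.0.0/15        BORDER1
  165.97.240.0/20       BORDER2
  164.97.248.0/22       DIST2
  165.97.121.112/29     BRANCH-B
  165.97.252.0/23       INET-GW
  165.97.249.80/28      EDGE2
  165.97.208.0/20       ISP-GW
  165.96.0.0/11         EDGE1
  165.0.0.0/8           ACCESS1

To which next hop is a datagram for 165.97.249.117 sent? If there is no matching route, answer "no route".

BORDER2

Routes whose prefix contains 165.97.249.117:
  165.0.0.0/8 (165.0.0.0 - 165.255.255.255) -> ACCESS1
  165.96.0.0/11 (165.96.0.0 - 165.127.255.255) -> EDGE1
  165.97.240.0/20 (165.97.240.0 - 165.97.255.255) -> BORDER2
More-specific entries that do NOT match:
  165.97.121.112/29 (165.97.121.112 - 165.97.121.119) does not contain 165.97.249.117
  165.97.249.80/28 (165.97.249.80 - 165.97.249.95) does not contain 165.97.249.117
  165.97.241.0/24 (165.97.241.0 - 165.97.241.255) does not contain 165.97.249.117
  165.97.252.0/23 (165.97.252.0 - 165.97.253.255) does not contain 165.97.249.117
  164.97.248.0/22 (164.97.248.0 - 164.97.251.255) does not contain 165.97.249.117
Longest matching prefix is /20 -> next hop BORDER2.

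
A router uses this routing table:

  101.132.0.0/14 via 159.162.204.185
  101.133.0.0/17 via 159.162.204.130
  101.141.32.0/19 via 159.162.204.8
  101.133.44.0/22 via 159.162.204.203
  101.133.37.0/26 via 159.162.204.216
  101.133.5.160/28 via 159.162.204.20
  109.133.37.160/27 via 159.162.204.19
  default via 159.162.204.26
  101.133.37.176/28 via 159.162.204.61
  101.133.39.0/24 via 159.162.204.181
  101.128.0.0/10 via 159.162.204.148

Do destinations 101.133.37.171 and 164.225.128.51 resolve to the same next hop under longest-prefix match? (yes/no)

101.133.37.171: longest match 101.133.0.0/17 -> 159.162.204.130
164.225.128.51: longest match 0.0.0.0/0 -> 159.162.204.26

no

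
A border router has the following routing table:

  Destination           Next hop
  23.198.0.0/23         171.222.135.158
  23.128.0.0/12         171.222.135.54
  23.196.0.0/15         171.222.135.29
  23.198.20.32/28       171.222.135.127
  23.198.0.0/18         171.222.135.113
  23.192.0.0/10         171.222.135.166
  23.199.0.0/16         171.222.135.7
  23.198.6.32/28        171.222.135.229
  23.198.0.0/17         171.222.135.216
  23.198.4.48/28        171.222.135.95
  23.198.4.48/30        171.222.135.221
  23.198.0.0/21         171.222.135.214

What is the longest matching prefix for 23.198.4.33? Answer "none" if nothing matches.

23.198.0.0/21

Entries matching 23.198.4.33:
  23.192.0.0/10 (23.192.0.0 - 23.255.255.255)
  23.198.0.0/17 (23.198.0.0 - 23.198.127.255)
  23.198.0.0/18 (23.198.0.0 - 23.198.63.255)
  23.198.0.0/21 (23.198.0.0 - 23.198.7.255)
Most specific is 23.198.0.0/21.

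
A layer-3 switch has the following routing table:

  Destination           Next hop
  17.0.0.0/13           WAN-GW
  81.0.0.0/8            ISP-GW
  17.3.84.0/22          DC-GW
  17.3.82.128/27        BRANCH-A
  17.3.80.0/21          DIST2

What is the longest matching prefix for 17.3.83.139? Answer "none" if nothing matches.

Entries matching 17.3.83.139:
  17.0.0.0/13 (17.0.0.0 - 17.7.255.255)
  17.3.80.0/21 (17.3.80.0 - 17.3.87.255)
Most specific is 17.3.80.0/21.

17.3.80.0/21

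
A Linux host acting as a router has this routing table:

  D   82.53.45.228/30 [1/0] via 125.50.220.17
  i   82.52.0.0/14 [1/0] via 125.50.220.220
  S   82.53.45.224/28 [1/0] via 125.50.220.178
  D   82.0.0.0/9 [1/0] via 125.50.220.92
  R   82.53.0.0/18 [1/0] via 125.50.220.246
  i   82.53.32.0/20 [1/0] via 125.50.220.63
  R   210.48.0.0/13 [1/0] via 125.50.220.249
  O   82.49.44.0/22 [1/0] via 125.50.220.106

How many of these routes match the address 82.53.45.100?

Prefixes containing 82.53.45.100:
  82.0.0.0/9 (82.0.0.0 - 82.127.255.255)
  82.52.0.0/14 (82.52.0.0 - 82.55.255.255)
  82.53.0.0/18 (82.53.0.0 - 82.53.63.255)
  82.53.32.0/20 (82.53.32.0 - 82.53.47.255)
Total matching entries: 4.

4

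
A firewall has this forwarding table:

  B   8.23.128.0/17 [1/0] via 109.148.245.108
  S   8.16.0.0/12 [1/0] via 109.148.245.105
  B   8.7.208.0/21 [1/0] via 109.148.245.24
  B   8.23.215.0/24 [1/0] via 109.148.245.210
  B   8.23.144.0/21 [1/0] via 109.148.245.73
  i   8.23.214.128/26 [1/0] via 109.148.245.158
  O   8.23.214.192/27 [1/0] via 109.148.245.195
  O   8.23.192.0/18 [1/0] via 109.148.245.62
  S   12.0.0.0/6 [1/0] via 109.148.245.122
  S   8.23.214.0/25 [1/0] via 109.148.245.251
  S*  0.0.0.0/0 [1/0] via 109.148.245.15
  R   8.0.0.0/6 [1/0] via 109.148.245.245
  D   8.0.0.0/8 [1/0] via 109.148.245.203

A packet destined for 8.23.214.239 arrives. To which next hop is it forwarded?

Routes whose prefix contains 8.23.214.239:
  0.0.0.0/0 (default, matches everything) -> 109.148.245.15
  8.0.0.0/6 (8.0.0.0 - 11.255.255.255) -> 109.148.245.245
  8.0.0.0/8 (8.0.0.0 - 8.255.255.255) -> 109.148.245.203
  8.16.0.0/12 (8.16.0.0 - 8.31.255.255) -> 109.148.245.105
  8.23.128.0/17 (8.23.128.0 - 8.23.255.255) -> 109.148.245.108
  8.23.192.0/18 (8.23.192.0 - 8.23.255.255) -> 109.148.245.62
More-specific entries that do NOT match:
  8.23.214.192/27 (8.23.214.192 - 8.23.214.223) does not contain 8.23.214.239
  8.23.214.128/26 (8.23.214.128 - 8.23.214.191) does not contain 8.23.214.239
  8.23.214.0/25 (8.23.214.0 - 8.23.214.127) does not contain 8.23.214.239
  8.23.215.0/24 (8.23.215.0 - 8.23.215.255) does not contain 8.23.214.239
  8.7.208.0/21 (8.7.208.0 - 8.7.215.255) does not contain 8.23.214.239
  8.23.144.0/21 (8.23.144.0 - 8.23.151.255) does not contain 8.23.214.239
Longest matching prefix is /18 -> next hop 109.148.245.62.

109.148.245.62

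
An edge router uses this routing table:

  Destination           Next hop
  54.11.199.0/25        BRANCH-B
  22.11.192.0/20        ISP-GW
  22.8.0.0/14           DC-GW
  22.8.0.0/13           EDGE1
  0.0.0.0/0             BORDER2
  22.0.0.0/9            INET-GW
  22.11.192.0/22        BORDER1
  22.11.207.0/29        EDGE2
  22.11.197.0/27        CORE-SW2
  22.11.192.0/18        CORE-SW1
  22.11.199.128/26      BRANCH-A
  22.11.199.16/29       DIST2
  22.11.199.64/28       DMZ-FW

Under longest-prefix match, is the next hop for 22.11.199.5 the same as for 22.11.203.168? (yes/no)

yes

22.11.199.5: longest match 22.11.192.0/20 -> ISP-GW
22.11.203.168: longest match 22.11.192.0/20 -> ISP-GW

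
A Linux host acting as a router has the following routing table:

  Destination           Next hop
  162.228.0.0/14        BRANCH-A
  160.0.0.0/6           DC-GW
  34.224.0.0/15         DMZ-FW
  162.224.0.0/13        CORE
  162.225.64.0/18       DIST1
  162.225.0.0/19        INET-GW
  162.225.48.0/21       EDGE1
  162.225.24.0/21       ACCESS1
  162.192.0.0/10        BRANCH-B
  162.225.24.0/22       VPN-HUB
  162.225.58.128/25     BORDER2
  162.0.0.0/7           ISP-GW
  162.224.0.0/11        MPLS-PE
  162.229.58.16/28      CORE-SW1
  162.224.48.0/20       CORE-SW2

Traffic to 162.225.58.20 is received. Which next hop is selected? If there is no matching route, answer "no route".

CORE

Routes whose prefix contains 162.225.58.20:
  160.0.0.0/6 (160.0.0.0 - 163.255.255.255) -> DC-GW
  162.0.0.0/7 (162.0.0.0 - 163.255.255.255) -> ISP-GW
  162.192.0.0/10 (162.192.0.0 - 162.255.255.255) -> BRANCH-B
  162.224.0.0/11 (162.224.0.0 - 162.255.255.255) -> MPLS-PE
  162.224.0.0/13 (162.224.0.0 - 162.231.255.255) -> CORE
More-specific entries that do NOT match:
  162.229.58.16/28 (162.229.58.16 - 162.229.58.31) does not contain 162.225.58.20
  162.225.58.128/25 (162.225.58.128 - 162.225.58.255) does not contain 162.225.58.20
  162.225.24.0/22 (162.225.24.0 - 162.225.27.255) does not contain 162.225.58.20
  162.225.48.0/21 (162.225.48.0 - 162.225.55.255) does not contain 162.225.58.20
  162.225.24.0/21 (162.225.24.0 - 162.225.31.255) does not contain 162.225.58.20
  162.224.48.0/20 (162.224.48.0 - 162.224.63.255) does not contain 162.225.58.20
  162.225.0.0/19 (162.225.0.0 - 162.225.31.255) does not contain 162.225.58.20
  162.225.64.0/18 (162.225.64.0 - 162.225.127.255) does not contain 162.225.58.20
  34.224.0.0/15 (34.224.0.0 - 34.225.255.255) does not contain 162.225.58.20
  162.228.0.0/14 (162.228.0.0 - 162.231.255.255) does not contain 162.225.58.20
Longest matching prefix is /13 -> next hop CORE.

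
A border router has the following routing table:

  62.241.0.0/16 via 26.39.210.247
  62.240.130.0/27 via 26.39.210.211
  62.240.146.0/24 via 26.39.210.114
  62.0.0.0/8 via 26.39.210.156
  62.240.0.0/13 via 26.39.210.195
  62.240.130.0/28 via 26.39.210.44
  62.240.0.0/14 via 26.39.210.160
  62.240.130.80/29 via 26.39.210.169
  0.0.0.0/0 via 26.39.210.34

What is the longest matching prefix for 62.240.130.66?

62.240.0.0/14

Entries matching 62.240.130.66:
  0.0.0.0/0 (default, matches everything)
  62.0.0.0/8 (62.0.0.0 - 62.255.255.255)
  62.240.0.0/13 (62.240.0.0 - 62.247.255.255)
  62.240.0.0/14 (62.240.0.0 - 62.243.255.255)
Most specific is 62.240.0.0/14.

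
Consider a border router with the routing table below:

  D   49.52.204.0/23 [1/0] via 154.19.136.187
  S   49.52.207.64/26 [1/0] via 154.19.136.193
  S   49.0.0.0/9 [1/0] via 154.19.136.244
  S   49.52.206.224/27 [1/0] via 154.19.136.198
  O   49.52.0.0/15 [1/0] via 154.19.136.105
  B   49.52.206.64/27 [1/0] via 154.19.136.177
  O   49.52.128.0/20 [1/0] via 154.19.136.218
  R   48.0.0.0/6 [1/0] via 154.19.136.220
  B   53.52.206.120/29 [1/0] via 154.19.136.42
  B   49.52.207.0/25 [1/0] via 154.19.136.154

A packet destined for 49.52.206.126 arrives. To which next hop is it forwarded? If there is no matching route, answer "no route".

Routes whose prefix contains 49.52.206.126:
  48.0.0.0/6 (48.0.0.0 - 51.255.255.255) -> 154.19.136.220
  49.0.0.0/9 (49.0.0.0 - 49.127.255.255) -> 154.19.136.244
  49.52.0.0/15 (49.52.0.0 - 49.53.255.255) -> 154.19.136.105
More-specific entries that do NOT match:
  53.52.206.120/29 (53.52.206.120 - 53.52.206.127) does not contain 49.52.206.126
  49.52.206.224/27 (49.52.206.224 - 49.52.206.255) does not contain 49.52.206.126
  49.52.206.64/27 (49.52.206.64 - 49.52.206.95) does not contain 49.52.206.126
  49.52.207.64/26 (49.52.207.64 - 49.52.207.127) does not contain 49.52.206.126
  49.52.207.0/25 (49.52.207.0 - 49.52.207.127) does not contain 49.52.206.126
  49.52.204.0/23 (49.52.204.0 - 49.52.205.255) does not contain 49.52.206.126
  49.52.128.0/20 (49.52.128.0 - 49.52.143.255) does not contain 49.52.206.126
Longest matching prefix is /15 -> next hop 154.19.136.105.

154.19.136.105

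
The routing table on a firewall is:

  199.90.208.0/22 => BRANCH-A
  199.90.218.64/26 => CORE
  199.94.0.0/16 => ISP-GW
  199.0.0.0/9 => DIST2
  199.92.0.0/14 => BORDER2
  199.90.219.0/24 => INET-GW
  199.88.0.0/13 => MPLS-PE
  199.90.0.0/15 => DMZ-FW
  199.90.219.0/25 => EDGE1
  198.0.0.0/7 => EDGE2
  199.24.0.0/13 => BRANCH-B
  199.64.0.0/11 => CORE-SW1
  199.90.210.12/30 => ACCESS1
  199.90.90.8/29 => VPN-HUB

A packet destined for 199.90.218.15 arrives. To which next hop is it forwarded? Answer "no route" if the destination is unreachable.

DMZ-FW

Routes whose prefix contains 199.90.218.15:
  198.0.0.0/7 (198.0.0.0 - 199.255.255.255) -> EDGE2
  199.0.0.0/9 (199.0.0.0 - 199.127.255.255) -> DIST2
  199.64.0.0/11 (199.64.0.0 - 199.95.255.255) -> CORE-SW1
  199.88.0.0/13 (199.88.0.0 - 199.95.255.255) -> MPLS-PE
  199.90.0.0/15 (199.90.0.0 - 199.91.255.255) -> DMZ-FW
More-specific entries that do NOT match:
  199.90.210.12/30 (199.90.210.12 - 199.90.210.15) does not contain 199.90.218.15
  199.90.90.8/29 (199.90.90.8 - 199.90.90.15) does not contain 199.90.218.15
  199.90.218.64/26 (199.90.218.64 - 199.90.218.127) does not contain 199.90.218.15
  199.90.219.0/25 (199.90.219.0 - 199.90.219.127) does not contain 199.90.218.15
  199.90.219.0/24 (199.90.219.0 - 199.90.219.255) does not contain 199.90.218.15
  199.90.208.0/22 (199.90.208.0 - 199.90.211.255) does not contain 199.90.218.15
  199.94.0.0/16 (199.94.0.0 - 199.94.255.255) does not contain 199.90.218.15
Longest matching prefix is /15 -> next hop DMZ-FW.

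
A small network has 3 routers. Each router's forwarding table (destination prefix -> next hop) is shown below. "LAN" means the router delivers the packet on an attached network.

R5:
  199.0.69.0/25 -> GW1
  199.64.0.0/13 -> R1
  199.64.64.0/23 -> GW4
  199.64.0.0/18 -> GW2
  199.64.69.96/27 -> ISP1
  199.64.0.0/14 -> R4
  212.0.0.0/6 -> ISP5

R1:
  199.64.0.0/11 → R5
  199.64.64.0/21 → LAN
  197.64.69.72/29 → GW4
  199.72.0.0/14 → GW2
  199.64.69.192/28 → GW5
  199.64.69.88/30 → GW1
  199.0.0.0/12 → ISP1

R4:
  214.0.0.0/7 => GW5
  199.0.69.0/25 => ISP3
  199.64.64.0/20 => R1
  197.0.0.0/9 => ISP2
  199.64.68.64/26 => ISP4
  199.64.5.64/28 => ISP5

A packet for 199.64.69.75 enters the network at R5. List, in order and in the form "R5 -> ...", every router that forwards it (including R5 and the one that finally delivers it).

R5 -> R4 -> R1

At R5: longest match for 199.64.69.75 is 199.64.0.0/14 -> R4
At R4: longest match for 199.64.69.75 is 199.64.64.0/20 -> R1
At R1: longest match for 199.64.69.75 is 199.64.64.0/21 -> LAN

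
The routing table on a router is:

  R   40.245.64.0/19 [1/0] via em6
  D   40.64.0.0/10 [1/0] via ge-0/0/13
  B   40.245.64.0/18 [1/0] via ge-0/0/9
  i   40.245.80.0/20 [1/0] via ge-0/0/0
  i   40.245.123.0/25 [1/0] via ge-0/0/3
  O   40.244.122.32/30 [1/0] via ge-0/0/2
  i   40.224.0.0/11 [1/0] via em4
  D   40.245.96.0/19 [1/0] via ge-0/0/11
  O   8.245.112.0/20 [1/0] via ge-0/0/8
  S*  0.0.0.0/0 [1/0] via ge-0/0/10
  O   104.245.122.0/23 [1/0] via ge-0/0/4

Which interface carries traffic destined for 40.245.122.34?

Routes whose prefix contains 40.245.122.34:
  0.0.0.0/0 (default, matches everything) -> ge-0/0/10
  40.224.0.0/11 (40.224.0.0 - 40.255.255.255) -> em4
  40.245.64.0/18 (40.245.64.0 - 40.245.127.255) -> ge-0/0/9
  40.245.96.0/19 (40.245.96.0 - 40.245.127.255) -> ge-0/0/11
More-specific entries that do NOT match:
  40.244.122.32/30 (40.244.122.32 - 40.244.122.35) does not contain 40.245.122.34
  40.245.123.0/25 (40.245.123.0 - 40.245.123.127) does not contain 40.245.122.34
  104.245.122.0/23 (104.245.122.0 - 104.245.123.255) does not contain 40.245.122.34
  40.245.80.0/20 (40.245.80.0 - 40.245.95.255) does not contain 40.245.122.34
  8.245.112.0/20 (8.245.112.0 - 8.245.127.255) does not contain 40.245.122.34
Longest matching prefix is /19 -> interface ge-0/0/11.

ge-0/0/11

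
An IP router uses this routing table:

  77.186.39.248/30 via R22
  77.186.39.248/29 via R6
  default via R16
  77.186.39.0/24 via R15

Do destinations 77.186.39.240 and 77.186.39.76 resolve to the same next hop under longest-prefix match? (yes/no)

yes

77.186.39.240: longest match 77.186.39.0/24 -> R15
77.186.39.76: longest match 77.186.39.0/24 -> R15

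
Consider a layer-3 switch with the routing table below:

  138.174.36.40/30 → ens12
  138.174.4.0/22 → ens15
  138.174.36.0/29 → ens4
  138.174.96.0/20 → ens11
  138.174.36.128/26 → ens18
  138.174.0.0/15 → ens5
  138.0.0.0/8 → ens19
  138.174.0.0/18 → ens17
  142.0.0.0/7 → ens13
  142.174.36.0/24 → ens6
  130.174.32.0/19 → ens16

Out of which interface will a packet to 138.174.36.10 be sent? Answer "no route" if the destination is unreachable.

ens17

Routes whose prefix contains 138.174.36.10:
  138.0.0.0/8 (138.0.0.0 - 138.255.255.255) -> ens19
  138.174.0.0/15 (138.174.0.0 - 138.175.255.255) -> ens5
  138.174.0.0/18 (138.174.0.0 - 138.174.63.255) -> ens17
More-specific entries that do NOT match:
  138.174.36.40/30 (138.174.36.40 - 138.174.36.43) does not contain 138.174.36.10
  138.174.36.0/29 (138.174.36.0 - 138.174.36.7) does not contain 138.174.36.10
  138.174.36.128/26 (138.174.36.128 - 138.174.36.191) does not contain 138.174.36.10
  142.174.36.0/24 (142.174.36.0 - 142.174.36.255) does not contain 138.174.36.10
  138.174.4.0/22 (138.174.4.0 - 138.174.7.255) does not contain 138.174.36.10
  138.174.96.0/20 (138.174.96.0 - 138.174.111.255) does not contain 138.174.36.10
  130.174.32.0/19 (130.174.32.0 - 130.174.63.255) does not contain 138.174.36.10
Longest matching prefix is /18 -> interface ens17.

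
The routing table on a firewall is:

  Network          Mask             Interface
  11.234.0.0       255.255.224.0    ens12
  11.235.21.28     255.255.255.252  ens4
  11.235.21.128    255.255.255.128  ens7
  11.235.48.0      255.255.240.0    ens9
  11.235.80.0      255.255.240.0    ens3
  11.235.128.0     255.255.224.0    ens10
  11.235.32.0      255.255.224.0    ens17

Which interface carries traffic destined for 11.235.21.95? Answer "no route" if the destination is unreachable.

No entry's prefix contains 11.235.21.95; there is no default route.

no route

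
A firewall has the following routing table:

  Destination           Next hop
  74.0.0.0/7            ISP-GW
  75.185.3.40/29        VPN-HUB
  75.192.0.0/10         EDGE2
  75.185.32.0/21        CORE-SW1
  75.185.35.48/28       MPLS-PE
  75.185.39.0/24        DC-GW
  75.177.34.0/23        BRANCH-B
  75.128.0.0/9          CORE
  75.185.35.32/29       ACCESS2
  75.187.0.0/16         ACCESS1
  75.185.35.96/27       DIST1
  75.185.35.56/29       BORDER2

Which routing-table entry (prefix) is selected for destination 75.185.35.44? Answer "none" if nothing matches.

Entries matching 75.185.35.44:
  74.0.0.0/7 (74.0.0.0 - 75.255.255.255)
  75.128.0.0/9 (75.128.0.0 - 75.255.255.255)
  75.185.32.0/21 (75.185.32.0 - 75.185.39.255)
Most specific is 75.185.32.0/21.

75.185.32.0/21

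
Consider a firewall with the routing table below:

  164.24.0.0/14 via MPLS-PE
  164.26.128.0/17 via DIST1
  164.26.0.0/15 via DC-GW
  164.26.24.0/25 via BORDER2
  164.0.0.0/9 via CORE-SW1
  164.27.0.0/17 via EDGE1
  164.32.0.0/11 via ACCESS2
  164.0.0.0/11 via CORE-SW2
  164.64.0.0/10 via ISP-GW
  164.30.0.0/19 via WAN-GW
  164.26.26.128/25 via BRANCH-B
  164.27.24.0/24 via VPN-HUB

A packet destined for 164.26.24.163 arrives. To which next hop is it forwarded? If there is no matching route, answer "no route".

Routes whose prefix contains 164.26.24.163:
  164.0.0.0/9 (164.0.0.0 - 164.127.255.255) -> CORE-SW1
  164.0.0.0/11 (164.0.0.0 - 164.31.255.255) -> CORE-SW2
  164.24.0.0/14 (164.24.0.0 - 164.27.255.255) -> MPLS-PE
  164.26.0.0/15 (164.26.0.0 - 164.27.255.255) -> DC-GW
More-specific entries that do NOT match:
  164.26.24.0/25 (164.26.24.0 - 164.26.24.127) does not contain 164.26.24.163
  164.26.26.128/25 (164.26.26.128 - 164.26.26.255) does not contain 164.26.24.163
  164.27.24.0/24 (164.27.24.0 - 164.27.24.255) does not contain 164.26.24.163
  164.30.0.0/19 (164.30.0.0 - 164.30.31.255) does not contain 164.26.24.163
  164.26.128.0/17 (164.26.128.0 - 164.26.255.255) does not contain 164.26.24.163
  164.27.0.0/17 (164.27.0.0 - 164.27.127.255) does not contain 164.26.24.163
Longest matching prefix is /15 -> next hop DC-GW.

DC-GW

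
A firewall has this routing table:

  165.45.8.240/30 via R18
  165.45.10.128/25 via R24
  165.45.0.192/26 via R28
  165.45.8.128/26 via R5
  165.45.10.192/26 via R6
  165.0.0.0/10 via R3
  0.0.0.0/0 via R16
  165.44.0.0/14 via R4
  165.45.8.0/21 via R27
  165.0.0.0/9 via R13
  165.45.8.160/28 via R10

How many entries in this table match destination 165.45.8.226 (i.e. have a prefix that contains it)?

5

Prefixes containing 165.45.8.226:
  0.0.0.0/0 (default, matches everything)
  165.0.0.0/9 (165.0.0.0 - 165.127.255.255)
  165.0.0.0/10 (165.0.0.0 - 165.63.255.255)
  165.44.0.0/14 (165.44.0.0 - 165.47.255.255)
  165.45.8.0/21 (165.45.8.0 - 165.45.15.255)
Total matching entries: 5.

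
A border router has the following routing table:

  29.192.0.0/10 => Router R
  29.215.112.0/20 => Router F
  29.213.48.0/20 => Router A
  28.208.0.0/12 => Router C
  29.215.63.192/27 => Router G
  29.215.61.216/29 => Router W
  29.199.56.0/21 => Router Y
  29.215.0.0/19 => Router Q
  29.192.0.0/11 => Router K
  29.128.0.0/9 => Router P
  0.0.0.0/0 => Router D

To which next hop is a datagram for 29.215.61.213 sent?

Router K

Routes whose prefix contains 29.215.61.213:
  0.0.0.0/0 (default, matches everything) -> Router D
  29.128.0.0/9 (29.128.0.0 - 29.255.255.255) -> Router P
  29.192.0.0/10 (29.192.0.0 - 29.255.255.255) -> Router R
  29.192.0.0/11 (29.192.0.0 - 29.223.255.255) -> Router K
More-specific entries that do NOT match:
  29.215.61.216/29 (29.215.61.216 - 29.215.61.223) does not contain 29.215.61.213
  29.215.63.192/27 (29.215.63.192 - 29.215.63.223) does not contain 29.215.61.213
  29.199.56.0/21 (29.199.56.0 - 29.199.63.255) does not contain 29.215.61.213
  29.215.112.0/20 (29.215.112.0 - 29.215.127.255) does not contain 29.215.61.213
  29.213.48.0/20 (29.213.48.0 - 29.213.63.255) does not contain 29.215.61.213
  29.215.0.0/19 (29.215.0.0 - 29.215.31.255) does not contain 29.215.61.213
  28.208.0.0/12 (28.208.0.0 - 28.223.255.255) does not contain 29.215.61.213
Longest matching prefix is /11 -> next hop Router K.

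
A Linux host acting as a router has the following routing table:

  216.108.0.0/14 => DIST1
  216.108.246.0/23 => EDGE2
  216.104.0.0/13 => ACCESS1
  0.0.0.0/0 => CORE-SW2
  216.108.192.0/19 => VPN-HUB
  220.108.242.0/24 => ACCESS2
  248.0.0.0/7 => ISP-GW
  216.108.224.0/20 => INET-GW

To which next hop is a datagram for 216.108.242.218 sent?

DIST1

Routes whose prefix contains 216.108.242.218:
  0.0.0.0/0 (default, matches everything) -> CORE-SW2
  216.104.0.0/13 (216.104.0.0 - 216.111.255.255) -> ACCESS1
  216.108.0.0/14 (216.108.0.0 - 216.111.255.255) -> DIST1
More-specific entries that do NOT match:
  220.108.242.0/24 (220.108.242.0 - 220.108.242.255) does not contain 216.108.242.218
  216.108.246.0/23 (216.108.246.0 - 216.108.247.255) does not contain 216.108.242.218
  216.108.224.0/20 (216.108.224.0 - 216.108.239.255) does not contain 216.108.242.218
  216.108.192.0/19 (216.108.192.0 - 216.108.223.255) does not contain 216.108.242.218
Longest matching prefix is /14 -> next hop DIST1.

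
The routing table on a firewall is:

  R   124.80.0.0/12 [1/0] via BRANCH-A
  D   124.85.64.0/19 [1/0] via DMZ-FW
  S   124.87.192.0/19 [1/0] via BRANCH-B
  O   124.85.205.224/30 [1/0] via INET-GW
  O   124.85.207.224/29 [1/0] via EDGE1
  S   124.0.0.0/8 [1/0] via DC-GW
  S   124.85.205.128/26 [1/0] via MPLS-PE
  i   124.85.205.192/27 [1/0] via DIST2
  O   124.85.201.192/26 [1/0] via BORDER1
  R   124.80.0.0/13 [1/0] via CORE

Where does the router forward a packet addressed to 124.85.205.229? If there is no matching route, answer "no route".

CORE

Routes whose prefix contains 124.85.205.229:
  124.0.0.0/8 (124.0.0.0 - 124.255.255.255) -> DC-GW
  124.80.0.0/12 (124.80.0.0 - 124.95.255.255) -> BRANCH-A
  124.80.0.0/13 (124.80.0.0 - 124.87.255.255) -> CORE
More-specific entries that do NOT match:
  124.85.205.224/30 (124.85.205.224 - 124.85.205.227) does not contain 124.85.205.229
  124.85.207.224/29 (124.85.207.224 - 124.85.207.231) does not contain 124.85.205.229
  124.85.205.192/27 (124.85.205.192 - 124.85.205.223) does not contain 124.85.205.229
  124.85.205.128/26 (124.85.205.128 - 124.85.205.191) does not contain 124.85.205.229
  124.85.201.192/26 (124.85.201.192 - 124.85.201.255) does not contain 124.85.205.229
  124.85.64.0/19 (124.85.64.0 - 124.85.95.255) does not contain 124.85.205.229
  124.87.192.0/19 (124.87.192.0 - 124.87.223.255) does not contain 124.85.205.229
Longest matching prefix is /13 -> next hop CORE.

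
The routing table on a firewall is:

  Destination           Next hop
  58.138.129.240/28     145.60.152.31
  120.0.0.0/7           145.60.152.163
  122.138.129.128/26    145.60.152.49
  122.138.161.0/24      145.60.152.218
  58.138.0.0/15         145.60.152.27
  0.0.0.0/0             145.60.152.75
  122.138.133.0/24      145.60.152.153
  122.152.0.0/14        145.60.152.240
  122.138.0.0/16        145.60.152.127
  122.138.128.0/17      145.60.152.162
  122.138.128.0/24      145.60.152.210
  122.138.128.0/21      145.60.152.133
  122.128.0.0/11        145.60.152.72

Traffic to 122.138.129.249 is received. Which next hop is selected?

145.60.152.133

Routes whose prefix contains 122.138.129.249:
  0.0.0.0/0 (default, matches everything) -> 145.60.152.75
  122.128.0.0/11 (122.128.0.0 - 122.159.255.255) -> 145.60.152.72
  122.138.0.0/16 (122.138.0.0 - 122.138.255.255) -> 145.60.152.127
  122.138.128.0/17 (122.138.128.0 - 122.138.255.255) -> 145.60.152.162
  122.138.128.0/21 (122.138.128.0 - 122.138.135.255) -> 145.60.152.133
More-specific entries that do NOT match:
  58.138.129.240/28 (58.138.129.240 - 58.138.129.255) does not contain 122.138.129.249
  122.138.129.128/26 (122.138.129.128 - 122.138.129.191) does not contain 122.138.129.249
  122.138.161.0/24 (122.138.161.0 - 122.138.161.255) does not contain 122.138.129.249
  122.138.133.0/24 (122.138.133.0 - 122.138.133.255) does not contain 122.138.129.249
  122.138.128.0/24 (122.138.128.0 - 122.138.128.255) does not contain 122.138.129.249
Longest matching prefix is /21 -> next hop 145.60.152.133.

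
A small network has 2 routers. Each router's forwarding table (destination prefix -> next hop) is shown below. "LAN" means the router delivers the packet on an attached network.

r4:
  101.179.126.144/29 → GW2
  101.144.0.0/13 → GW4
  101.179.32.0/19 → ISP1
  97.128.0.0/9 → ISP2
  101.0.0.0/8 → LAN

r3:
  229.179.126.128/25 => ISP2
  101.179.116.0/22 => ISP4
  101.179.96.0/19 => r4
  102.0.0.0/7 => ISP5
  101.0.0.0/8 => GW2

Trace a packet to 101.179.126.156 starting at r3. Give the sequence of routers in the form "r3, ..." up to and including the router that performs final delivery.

At r3: longest match for 101.179.126.156 is 101.179.96.0/19 -> r4
At r4: longest match for 101.179.126.156 is 101.0.0.0/8 -> LAN

r3, r4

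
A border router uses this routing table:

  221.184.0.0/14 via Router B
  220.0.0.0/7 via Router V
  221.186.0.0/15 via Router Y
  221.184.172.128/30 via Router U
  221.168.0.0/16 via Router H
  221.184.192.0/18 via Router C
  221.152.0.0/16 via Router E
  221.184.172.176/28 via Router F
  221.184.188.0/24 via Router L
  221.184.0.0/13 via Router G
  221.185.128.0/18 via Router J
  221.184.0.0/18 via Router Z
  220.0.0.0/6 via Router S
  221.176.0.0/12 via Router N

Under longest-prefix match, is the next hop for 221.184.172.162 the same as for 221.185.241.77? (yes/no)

221.184.172.162: longest match 221.184.0.0/14 -> Router B
221.185.241.77: longest match 221.184.0.0/14 -> Router B

yes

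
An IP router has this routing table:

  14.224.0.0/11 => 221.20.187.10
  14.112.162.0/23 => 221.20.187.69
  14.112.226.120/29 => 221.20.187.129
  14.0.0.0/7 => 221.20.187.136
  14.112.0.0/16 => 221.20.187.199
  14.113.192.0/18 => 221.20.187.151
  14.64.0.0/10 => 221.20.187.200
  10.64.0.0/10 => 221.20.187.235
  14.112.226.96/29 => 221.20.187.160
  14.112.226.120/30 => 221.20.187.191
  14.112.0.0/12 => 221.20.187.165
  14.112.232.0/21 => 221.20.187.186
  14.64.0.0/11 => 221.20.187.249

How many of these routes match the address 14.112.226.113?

Prefixes containing 14.112.226.113:
  14.0.0.0/7 (14.0.0.0 - 15.255.255.255)
  14.64.0.0/10 (14.64.0.0 - 14.127.255.255)
  14.112.0.0/12 (14.112.0.0 - 14.127.255.255)
  14.112.0.0/16 (14.112.0.0 - 14.112.255.255)
Total matching entries: 4.

4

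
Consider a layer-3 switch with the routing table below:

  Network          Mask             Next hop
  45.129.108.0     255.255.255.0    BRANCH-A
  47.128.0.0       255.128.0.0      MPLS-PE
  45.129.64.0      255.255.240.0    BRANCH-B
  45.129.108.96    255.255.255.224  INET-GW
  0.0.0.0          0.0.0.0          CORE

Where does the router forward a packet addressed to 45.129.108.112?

INET-GW

Routes whose prefix contains 45.129.108.112:
  0.0.0.0/0 (default, matches everything) -> CORE
  45.129.108.0/24 (45.129.108.0 - 45.129.108.255) -> BRANCH-A
  45.129.108.96/27 (45.129.108.96 - 45.129.108.127) -> INET-GW
Longest matching prefix is /27 -> next hop INET-GW.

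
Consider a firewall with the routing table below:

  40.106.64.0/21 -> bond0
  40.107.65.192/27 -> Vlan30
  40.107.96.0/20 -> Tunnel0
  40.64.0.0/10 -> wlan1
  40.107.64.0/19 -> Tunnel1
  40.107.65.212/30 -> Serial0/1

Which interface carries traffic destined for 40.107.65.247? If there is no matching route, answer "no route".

Routes whose prefix contains 40.107.65.247:
  40.64.0.0/10 (40.64.0.0 - 40.127.255.255) -> wlan1
  40.107.64.0/19 (40.107.64.0 - 40.107.95.255) -> Tunnel1
More-specific entries that do NOT match:
  40.107.65.212/30 (40.107.65.212 - 40.107.65.215) does not contain 40.107.65.247
  40.107.65.192/27 (40.107.65.192 - 40.107.65.223) does not contain 40.107.65.247
  40.106.64.0/21 (40.106.64.0 - 40.106.71.255) does not contain 40.107.65.247
  40.107.96.0/20 (40.107.96.0 - 40.107.111.255) does not contain 40.107.65.247
Longest matching prefix is /19 -> interface Tunnel1.

Tunnel1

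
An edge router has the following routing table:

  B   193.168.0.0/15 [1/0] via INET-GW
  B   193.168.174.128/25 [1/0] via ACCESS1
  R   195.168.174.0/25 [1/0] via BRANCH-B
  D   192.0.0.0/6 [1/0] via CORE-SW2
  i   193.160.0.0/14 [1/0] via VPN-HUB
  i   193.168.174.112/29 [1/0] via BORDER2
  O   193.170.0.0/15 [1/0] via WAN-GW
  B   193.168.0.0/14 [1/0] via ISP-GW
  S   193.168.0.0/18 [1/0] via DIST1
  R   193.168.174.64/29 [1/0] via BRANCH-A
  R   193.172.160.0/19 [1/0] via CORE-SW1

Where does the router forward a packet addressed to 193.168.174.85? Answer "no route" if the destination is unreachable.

Routes whose prefix contains 193.168.174.85:
  192.0.0.0/6 (192.0.0.0 - 195.255.255.255) -> CORE-SW2
  193.168.0.0/14 (193.168.0.0 - 193.171.255.255) -> ISP-GW
  193.168.0.0/15 (193.168.0.0 - 193.169.255.255) -> INET-GW
More-specific entries that do NOT match:
  193.168.174.112/29 (193.168.174.112 - 193.168.174.119) does not contain 193.168.174.85
  193.168.174.64/29 (193.168.174.64 - 193.168.174.71) does not contain 193.168.174.85
  193.168.174.128/25 (193.168.174.128 - 193.168.174.255) does not contain 193.168.174.85
  195.168.174.0/25 (195.168.174.0 - 195.168.174.127) does not contain 193.168.174.85
  193.172.160.0/19 (193.172.160.0 - 193.172.191.255) does not contain 193.168.174.85
  193.168.0.0/18 (193.168.0.0 - 193.168.63.255) does not contain 193.168.174.85
Longest matching prefix is /15 -> next hop INET-GW.

INET-GW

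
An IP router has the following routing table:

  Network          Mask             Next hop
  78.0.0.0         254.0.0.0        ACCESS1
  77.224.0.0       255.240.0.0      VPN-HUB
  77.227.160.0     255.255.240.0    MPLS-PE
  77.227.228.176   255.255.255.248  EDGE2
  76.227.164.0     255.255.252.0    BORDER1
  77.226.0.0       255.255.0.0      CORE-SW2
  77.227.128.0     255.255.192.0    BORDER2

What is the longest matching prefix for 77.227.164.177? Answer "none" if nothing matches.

77.227.160.0/20

Entries matching 77.227.164.177:
  77.224.0.0/12 (77.224.0.0 - 77.239.255.255)
  77.227.128.0/18 (77.227.128.0 - 77.227.191.255)
  77.227.160.0/20 (77.227.160.0 - 77.227.175.255)
Most specific is 77.227.160.0/20.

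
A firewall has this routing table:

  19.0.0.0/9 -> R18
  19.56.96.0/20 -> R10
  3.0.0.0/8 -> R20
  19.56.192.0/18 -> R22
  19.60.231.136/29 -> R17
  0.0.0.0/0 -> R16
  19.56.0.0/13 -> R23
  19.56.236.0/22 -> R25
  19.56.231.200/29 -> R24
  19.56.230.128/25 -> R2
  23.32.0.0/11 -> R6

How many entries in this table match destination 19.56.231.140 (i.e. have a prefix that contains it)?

Prefixes containing 19.56.231.140:
  0.0.0.0/0 (default, matches everything)
  19.0.0.0/9 (19.0.0.0 - 19.127.255.255)
  19.56.0.0/13 (19.56.0.0 - 19.63.255.255)
  19.56.192.0/18 (19.56.192.0 - 19.56.255.255)
Total matching entries: 4.

4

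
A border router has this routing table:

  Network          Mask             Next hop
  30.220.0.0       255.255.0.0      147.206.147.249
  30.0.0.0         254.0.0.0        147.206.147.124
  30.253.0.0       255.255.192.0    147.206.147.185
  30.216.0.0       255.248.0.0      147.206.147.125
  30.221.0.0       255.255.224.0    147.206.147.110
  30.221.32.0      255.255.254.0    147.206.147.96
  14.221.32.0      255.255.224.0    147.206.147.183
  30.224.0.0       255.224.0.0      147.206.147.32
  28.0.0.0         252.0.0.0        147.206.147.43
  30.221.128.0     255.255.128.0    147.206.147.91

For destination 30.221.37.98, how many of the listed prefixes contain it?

Prefixes containing 30.221.37.98:
  28.0.0.0/6 (28.0.0.0 - 31.255.255.255)
  30.0.0.0/7 (30.0.0.0 - 31.255.255.255)
  30.216.0.0/13 (30.216.0.0 - 30.223.255.255)
Total matching entries: 3.

3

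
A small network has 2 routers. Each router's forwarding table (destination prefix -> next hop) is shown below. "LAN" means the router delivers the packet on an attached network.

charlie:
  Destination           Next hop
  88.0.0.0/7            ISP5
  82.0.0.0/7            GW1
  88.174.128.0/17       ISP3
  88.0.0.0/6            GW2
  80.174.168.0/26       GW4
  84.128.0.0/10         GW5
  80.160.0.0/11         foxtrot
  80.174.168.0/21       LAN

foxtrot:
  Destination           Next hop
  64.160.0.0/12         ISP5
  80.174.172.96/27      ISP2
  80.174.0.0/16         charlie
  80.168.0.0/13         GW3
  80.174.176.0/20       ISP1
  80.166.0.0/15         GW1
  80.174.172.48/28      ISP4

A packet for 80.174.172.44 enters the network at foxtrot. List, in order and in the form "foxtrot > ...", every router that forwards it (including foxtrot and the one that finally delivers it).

foxtrot > charlie

At foxtrot: longest match for 80.174.172.44 is 80.174.0.0/16 -> charlie
At charlie: longest match for 80.174.172.44 is 80.174.168.0/21 -> LAN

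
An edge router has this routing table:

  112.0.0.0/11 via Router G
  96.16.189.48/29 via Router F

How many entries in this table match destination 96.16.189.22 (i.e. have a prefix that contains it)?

No listed prefix contains 96.16.189.22.
Total matching entries: 0.

0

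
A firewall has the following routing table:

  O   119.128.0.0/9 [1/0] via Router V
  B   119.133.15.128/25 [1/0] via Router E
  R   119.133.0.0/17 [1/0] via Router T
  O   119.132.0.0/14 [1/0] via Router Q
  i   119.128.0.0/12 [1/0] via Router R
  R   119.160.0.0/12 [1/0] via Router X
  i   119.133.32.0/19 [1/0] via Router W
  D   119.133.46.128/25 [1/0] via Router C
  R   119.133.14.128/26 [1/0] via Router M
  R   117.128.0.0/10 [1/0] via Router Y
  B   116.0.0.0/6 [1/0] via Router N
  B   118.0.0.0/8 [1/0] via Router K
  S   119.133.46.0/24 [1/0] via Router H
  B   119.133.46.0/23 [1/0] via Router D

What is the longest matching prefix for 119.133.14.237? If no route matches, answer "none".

Entries matching 119.133.14.237:
  116.0.0.0/6 (116.0.0.0 - 119.255.255.255)
  119.128.0.0/9 (119.128.0.0 - 119.255.255.255)
  119.128.0.0/12 (119.128.0.0 - 119.143.255.255)
  119.132.0.0/14 (119.132.0.0 - 119.135.255.255)
  119.133.0.0/17 (119.133.0.0 - 119.133.127.255)
Most specific is 119.133.0.0/17.

119.133.0.0/17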